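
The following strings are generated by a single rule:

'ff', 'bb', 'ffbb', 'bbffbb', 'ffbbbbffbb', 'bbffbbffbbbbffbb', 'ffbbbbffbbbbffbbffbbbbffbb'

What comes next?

bbffbbffbbbbffbbffbbbbffbbbbffbbffbbbbffbb

This is a Fibonacci-style word recurrence s(k) = s(k−2)·s(k−1): e.g. ff·bb = ffbb.
So term 8 is bbffbbffbbbbffbb·ffbbbbffbbbbffbbffbbbbffbb.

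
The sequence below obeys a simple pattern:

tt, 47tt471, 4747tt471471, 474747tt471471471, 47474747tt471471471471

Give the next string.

Every step adds 47 to the front and 471 to the end of the previous string.
One more step from 47474747tt471471471471 gives the answer.

4747474747tt471471471471471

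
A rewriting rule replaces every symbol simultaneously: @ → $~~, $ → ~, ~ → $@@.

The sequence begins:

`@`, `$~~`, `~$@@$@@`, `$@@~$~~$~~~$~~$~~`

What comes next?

Rewriting the 17 symbols of $@@~$~~$~~~$~~$~~ one by one yields ~ $~~ $~~ $@@ ~ $@@ $@@ ~ $@@ $@@ $@@ ~ $@@ $@@ ~ $@@ $@@; concatenated:

~$~~$~~$@@~$@@$@@~$@@$@@$@@~$@@$@@~$@@$@@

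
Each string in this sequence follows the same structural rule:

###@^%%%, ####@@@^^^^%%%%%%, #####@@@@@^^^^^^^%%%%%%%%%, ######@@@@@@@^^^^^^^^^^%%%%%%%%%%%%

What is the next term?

#######@@@@@@@@@^^^^^^^^^^^^^%%%%%%%%%%%%%%%

Reading off run lengths: # runs 3, 4, 5, 6; @ runs 1, 3, 5, 7; ^ runs 1, 4, 7, 10; % runs 3, 6, 9, 12 — each is linear in n (n = 1, 2, …).
Setting n = 5 gives 7, 9, 13, 15 characters in each block.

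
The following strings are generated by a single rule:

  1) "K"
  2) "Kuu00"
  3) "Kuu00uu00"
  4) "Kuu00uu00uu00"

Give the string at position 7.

Kuu00uu00uu00uu00uu00uu00

The strings grow by a fixed suffix uu00 each time.
From Kuu00uu00uu00, 3 further steps: Kuu00uu00uu00 → Kuu00uu00uu00uu00 → Kuu00uu00uu00uu00uu00 → (answer).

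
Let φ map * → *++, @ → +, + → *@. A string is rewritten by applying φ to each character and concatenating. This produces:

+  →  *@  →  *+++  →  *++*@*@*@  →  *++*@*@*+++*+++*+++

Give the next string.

*++*@*@*+++*+++*++*@*@*@*++*@*@*@*++*@*@*@

φ(*++*@*@*+++*+++*+++) expands symbol-by-symbol to *++ *@ *@ *++ + *++ + *++ *@ *@ *@ *++ *@ *@ *@ *++ *@ *@ *@; joining the 19 pieces gives the next term.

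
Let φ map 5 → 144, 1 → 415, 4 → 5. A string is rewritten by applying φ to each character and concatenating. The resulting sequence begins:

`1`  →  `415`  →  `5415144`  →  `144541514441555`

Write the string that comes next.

Rewriting the 15 symbols of 144541514441555 one by one yields 415 5 5 144 5 415 144 415 5 5 5 415 144 144 144; concatenated:

415551445415144415555415144144144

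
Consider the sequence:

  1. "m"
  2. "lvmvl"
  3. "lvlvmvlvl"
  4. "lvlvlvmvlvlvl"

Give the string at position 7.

lvlvlvlvlvlvmvlvlvlvlvlvl

Each term wraps the previous one in lv on the left and vl on the right.
From lvlvlvmvlvlvl, 3 further steps: lvlvlvmvlvlvl → lvlvlvlvmvlvlvlvl → lvlvlvlvlvmvlvlvlvlvl → (answer).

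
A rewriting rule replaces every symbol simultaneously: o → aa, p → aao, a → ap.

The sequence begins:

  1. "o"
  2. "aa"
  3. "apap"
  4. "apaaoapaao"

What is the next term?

Rewriting each symbol of apaaoapaao: a→ap, p→aao, a→ap, a→ap, o→aa, a→ap, p→aao, a→ap, a→ap, o→aa, which concatenates to ap aao ap ap aa ap aao ap ap aa.

apaaoapapaaapaaoapapaa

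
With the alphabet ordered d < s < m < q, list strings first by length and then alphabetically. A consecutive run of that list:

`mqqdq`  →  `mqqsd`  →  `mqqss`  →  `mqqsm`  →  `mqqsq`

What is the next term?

The successor of mqqsq increments the rightmost position that isn't already q and resets every position after it to d.

mqqmd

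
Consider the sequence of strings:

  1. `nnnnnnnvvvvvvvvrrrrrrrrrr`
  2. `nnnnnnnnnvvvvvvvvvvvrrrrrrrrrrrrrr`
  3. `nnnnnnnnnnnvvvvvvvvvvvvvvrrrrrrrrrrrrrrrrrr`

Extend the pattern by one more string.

nnnnnnnnnnnnnvvvvvvvvvvvvvvvvvrrrrrrrrrrrrrrrrrrrrrr

Each string has the form n^{2n+1} v^{3n-1} r^{4n-2}, where the shown terms are n = 3, 4, 5.
For the next term, n = 6, so the run lengths are 13, 17, 22.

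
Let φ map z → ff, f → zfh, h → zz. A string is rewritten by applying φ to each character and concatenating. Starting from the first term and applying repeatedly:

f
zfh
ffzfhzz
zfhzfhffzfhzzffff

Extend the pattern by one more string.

ffzfhzzffzfhzzzfhzfhffzfhzzffffzfhzfhzfhzfh

Applying the rule to each of the 17 symbols of zfhzfhffzfhzzffff gives the pieces ff zfh zz ff zfh zz zfh zfh ff zfh zz ff ff zfh zfh zfh zfh, which concatenate to the answer.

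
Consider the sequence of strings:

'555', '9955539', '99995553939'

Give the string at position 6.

Every step adds 99 to the front and 39 to the end of the previous string.
From 99995553939, 3 further steps: 99995553939 → 999999555393939 → 9999999955539393939 → (answer).

99999999995553939393939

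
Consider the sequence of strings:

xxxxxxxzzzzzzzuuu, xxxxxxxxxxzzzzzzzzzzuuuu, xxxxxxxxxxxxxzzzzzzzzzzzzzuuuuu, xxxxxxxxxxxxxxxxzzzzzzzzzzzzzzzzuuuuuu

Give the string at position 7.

Each string has the form x^{3n-2} z^{3n-2} u^{n}, where the shown terms are n = 3, 4, 5, 6.
For term 7, n = 9, so the run lengths are 25, 25, 9.

xxxxxxxxxxxxxxxxxxxxxxxxxzzzzzzzzzzzzzzzzzzzzzzzzzuuuuuuuuu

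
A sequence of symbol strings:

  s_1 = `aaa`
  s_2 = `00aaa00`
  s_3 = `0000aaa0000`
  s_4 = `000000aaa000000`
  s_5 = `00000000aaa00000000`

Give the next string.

Each term wraps the previous one in 00 on the left and 00 on the right.
Applying this once more to 00000000aaa00000000:

0000000000aaa0000000000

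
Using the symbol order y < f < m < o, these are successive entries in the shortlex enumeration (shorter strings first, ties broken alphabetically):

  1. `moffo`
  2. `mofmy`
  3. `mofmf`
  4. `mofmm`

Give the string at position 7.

mofof

Continuing the enumeration 3 steps past mofmm: mofmm → mofmo → mofoy → (answer).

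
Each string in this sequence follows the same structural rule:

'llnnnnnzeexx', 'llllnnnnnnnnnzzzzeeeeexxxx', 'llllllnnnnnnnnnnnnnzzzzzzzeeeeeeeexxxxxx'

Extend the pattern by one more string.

Reading off run lengths: l runs 2, 4, 6; n runs 5, 9, 13; z runs 1, 4, 7; e runs 2, 5, 8; x runs 2, 4, 6 — each is linear in n (n = 1, 2, …).
For the next term, n = 4, so the run lengths are 8, 17, 10, 11, 8.

llllllllnnnnnnnnnnnnnnnnnzzzzzzzzzzeeeeeeeeeeexxxxxxxx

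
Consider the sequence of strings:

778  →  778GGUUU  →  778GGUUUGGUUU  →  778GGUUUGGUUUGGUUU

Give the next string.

The strings grow by a fixed suffix GGUUU each time.
So the next term is 778GGUUUGGUUUGGUUU·GGUUU.

778GGUUUGGUUUGGUUUGGUUU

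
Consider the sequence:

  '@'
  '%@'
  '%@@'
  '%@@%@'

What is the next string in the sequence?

Each term (from the third on) is the previous term followed by the one before it: term 3 = %@·@ = %@@.
The next term joins %@@%@ and %@@.

%@@%@%@@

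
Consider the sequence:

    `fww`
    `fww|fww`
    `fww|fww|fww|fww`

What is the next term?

Each string is two copies of the previous one joined by '|'.
One more doubling of fww|fww|fww|fww gives the answer.

fww|fww|fww|fww|fww|fww|fww|fww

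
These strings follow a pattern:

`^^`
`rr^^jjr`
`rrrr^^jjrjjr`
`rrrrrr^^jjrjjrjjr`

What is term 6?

rrrrrrrrrr^^jjrjjrjjrjjrjjr

Each term wraps the previous one in rr on the left and jjr on the right.
From rrrrrr^^jjrjjrjjr, 2 further steps: rrrrrr^^jjrjjrjjr → rrrrrrrr^^jjrjjrjjrjjr → (answer).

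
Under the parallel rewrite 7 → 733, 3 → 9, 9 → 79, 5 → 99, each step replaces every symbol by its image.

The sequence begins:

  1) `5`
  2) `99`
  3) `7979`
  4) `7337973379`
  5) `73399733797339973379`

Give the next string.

73399797973399733797339979797339973379

Replace each of the 20 characters of 73399733797339973379 in place — 733 9 9 79 79 733 9 9 733 79 733 9 9 79 79 733 9 9 733 79 — and concatenate.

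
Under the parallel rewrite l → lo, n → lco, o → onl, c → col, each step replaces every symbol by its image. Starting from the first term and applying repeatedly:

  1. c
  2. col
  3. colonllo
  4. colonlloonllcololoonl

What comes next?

Rewriting the 21 symbols of colonlloonllcololoonl one by one yields col onl lo onl lco lo lo onl onl lco lo lo col onl lo onl lo onl onl lco lo; concatenated:

colonlloonllcololoonlonllcololocolonlloonlloonlonllcolo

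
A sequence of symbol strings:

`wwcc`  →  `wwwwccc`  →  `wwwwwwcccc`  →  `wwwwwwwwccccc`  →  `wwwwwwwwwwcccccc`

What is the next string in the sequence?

wwwwwwwwwwwwccccccc

Each string has the form w^{2n} c^{n+1} (n = 1, 2, …).
Setting n = 6 gives 12, 7 characters in each block.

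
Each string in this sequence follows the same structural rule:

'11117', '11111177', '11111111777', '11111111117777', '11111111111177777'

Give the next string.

11111111111111777777

Reading off run lengths: 1 runs 4, 6, 8, 10, 12; 7 runs 1, 2, 3, 4, 5 — each is linear in n (n = 1, 2, …).
Setting n = 6 gives 14, 6 characters in each block.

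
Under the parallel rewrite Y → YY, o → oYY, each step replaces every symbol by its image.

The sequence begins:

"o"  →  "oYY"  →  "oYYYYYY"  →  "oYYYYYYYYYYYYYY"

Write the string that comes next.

oYYYYYYYYYYYYYYYYYYYYYYYYYYYYYY

Replace each of the 15 characters of oYYYYYYYYYYYYYY in place — oYY YY YY YY YY YY YY YY YY YY YY YY YY YY YY — and concatenate.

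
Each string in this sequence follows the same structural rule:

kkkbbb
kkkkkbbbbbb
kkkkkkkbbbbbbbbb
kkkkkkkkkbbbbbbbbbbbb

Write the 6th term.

Each string has the form k^{2n+1} b^{3n} (n = 1, 2, …).
Setting n = 6 gives 13, 18 characters in each block.

kkkkkkkkkkkkkbbbbbbbbbbbbbbbbbb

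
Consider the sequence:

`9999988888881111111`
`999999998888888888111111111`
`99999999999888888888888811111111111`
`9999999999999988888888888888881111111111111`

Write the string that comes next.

999999999999999998888888888888888888111111111111111

Term n consists of 3n-1 9's, followed by 3n+1 8's, followed by 2n+3 1's, where the shown terms are n = 2, 3, 4, 5.
Setting n = 6 gives 17, 19, 15 characters in each block.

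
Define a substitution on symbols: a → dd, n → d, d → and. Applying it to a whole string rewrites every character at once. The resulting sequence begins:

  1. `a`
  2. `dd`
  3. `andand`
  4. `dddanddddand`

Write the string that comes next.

andandanddddandandandanddddand

Rewriting each symbol of dddanddddand: d→and, d→and, d→and, a→dd, n→d, d→and, d→and, d→and, d→and, a→dd, n→d, d→and, which concatenates to and and and dd d and and and and dd d and.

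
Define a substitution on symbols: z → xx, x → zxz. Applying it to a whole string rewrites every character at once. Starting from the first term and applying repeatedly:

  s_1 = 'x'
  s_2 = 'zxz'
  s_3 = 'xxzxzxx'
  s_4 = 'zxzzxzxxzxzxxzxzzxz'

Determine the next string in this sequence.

xxzxzxxxxzxzxxzxzzxzxxzxzxxzxzzxzxxzxzxxxxzxzxx

Applying the rule to each of the 19 symbols of zxzzxzxxzxzxxzxzzxz gives the pieces xx zxz xx xx zxz xx zxz zxz xx zxz xx zxz zxz xx zxz xx xx zxz xx, which concatenate to the answer.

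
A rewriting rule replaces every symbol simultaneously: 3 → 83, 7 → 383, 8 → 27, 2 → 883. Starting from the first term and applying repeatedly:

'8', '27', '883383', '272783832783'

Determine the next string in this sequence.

Rewriting each symbol of 272783832783: 2→883, 7→383, 2→883, 7→383, 8→27, 3→83, 8→27, 3→83, 2→883, 7→383, 8→27, 3→83, which concatenates to 883 383 883 383 27 83 27 83 883 383 27 83.

883383883383278327838833832783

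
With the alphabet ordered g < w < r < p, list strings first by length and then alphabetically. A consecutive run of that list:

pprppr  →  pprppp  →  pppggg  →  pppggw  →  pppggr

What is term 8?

Continuing the enumeration 3 steps past pppggr: pppggr → pppggp → pppgwg → (answer).

pppgww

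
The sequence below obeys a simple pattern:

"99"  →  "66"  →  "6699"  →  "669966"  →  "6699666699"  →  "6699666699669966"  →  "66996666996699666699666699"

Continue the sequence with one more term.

Each term (from the third on) is the previous term followed by the one before it: term 3 = 66·99 = 6699.
So term 8 is 66996666996699666699666699·6699666699669966.

669966669966996666996666996699666699669966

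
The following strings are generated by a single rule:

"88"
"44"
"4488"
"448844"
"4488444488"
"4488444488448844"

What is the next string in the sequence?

From term 3 onward, concatenate the last term with the second-to-last: 44·88 = 4488, 4488·44 = 448844, …
So term 7 is 4488444488448844·4488444488.

44884444884488444488444488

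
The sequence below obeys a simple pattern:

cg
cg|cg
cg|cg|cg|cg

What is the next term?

s(k+1) = s(k)·|·s(k) — each term doubles the last with '|' between the halves.
Doubling cg|cg|cg|cg with '|' between the halves:

cg|cg|cg|cg|cg|cg|cg|cg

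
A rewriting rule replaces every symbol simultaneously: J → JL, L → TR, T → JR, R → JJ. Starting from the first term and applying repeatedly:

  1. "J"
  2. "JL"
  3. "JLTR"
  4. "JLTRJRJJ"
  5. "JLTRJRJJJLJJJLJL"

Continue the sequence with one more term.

Rewriting the 16 symbols of JLTRJRJJJLJJJLJL one by one yields JL TR JR JJ JL JJ JL JL JL TR JL JL JL TR JL TR; concatenated:

JLTRJRJJJLJJJLJLJLTRJLJLJLTRJLTR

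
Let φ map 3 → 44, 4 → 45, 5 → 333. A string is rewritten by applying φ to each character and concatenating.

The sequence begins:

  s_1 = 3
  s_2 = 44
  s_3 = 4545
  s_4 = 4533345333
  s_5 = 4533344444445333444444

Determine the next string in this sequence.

Replace each of the 22 characters of 4533344444445333444444 in place — 45 333 44 44 44 45 45 45 45 45 45 45 333 44 44 44 45 45 45 45 45 45 — and concatenate.

4533344444445454545454545333444444454545454545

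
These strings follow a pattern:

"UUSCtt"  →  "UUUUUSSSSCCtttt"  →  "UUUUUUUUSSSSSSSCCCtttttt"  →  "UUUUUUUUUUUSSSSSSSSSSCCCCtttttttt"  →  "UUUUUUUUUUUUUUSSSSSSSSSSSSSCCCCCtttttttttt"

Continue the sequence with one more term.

UUUUUUUUUUUUUUUUUSSSSSSSSSSSSSSSSCCCCCCtttttttttttt

Each string has the form U^{3n-1} S^{3n-2} C^{n} t^{2n} (n = 1, 2, …).
For the next term, n = 6, so the run lengths are 17, 16, 6, 12.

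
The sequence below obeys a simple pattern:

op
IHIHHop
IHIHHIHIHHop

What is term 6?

IHIHHIHIHHIHIHHIHIHHIHIHHop

Every step adds IHIHH at the front: s(k+1) = IHIHH·s(k).
From IHIHHIHIHHop, 3 further steps: IHIHHIHIHHop → IHIHHIHIHHIHIHHop → IHIHHIHIHHIHIHHIHIHHop → (answer).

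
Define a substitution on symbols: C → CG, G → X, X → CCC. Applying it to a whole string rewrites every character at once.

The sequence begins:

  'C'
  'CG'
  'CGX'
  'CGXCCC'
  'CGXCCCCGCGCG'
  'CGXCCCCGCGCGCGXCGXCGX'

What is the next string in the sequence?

φ(CGXCCCCGCGCGCGXCGXCGX) expands symbol-by-symbol to CG X CCC CG CG CG CG X CG X CG X CG X CCC CG X CCC CG X CCC; joining the 21 pieces gives the next term.

CGXCCCCGCGCGCGXCGXCGXCGXCCCCGXCCCCGXCCC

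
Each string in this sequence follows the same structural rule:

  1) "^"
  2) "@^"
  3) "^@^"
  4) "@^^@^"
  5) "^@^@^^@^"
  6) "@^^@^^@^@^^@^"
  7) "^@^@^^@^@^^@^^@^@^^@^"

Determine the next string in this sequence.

Each term (from the third on) is the two preceding terms concatenated in order: term 3 = ^·@^ = ^@^.
So term 8 is @^^@^^@^@^^@^·^@^@^^@^@^^@^^@^@^^@^.

@^^@^^@^@^^@^^@^@^^@^@^^@^^@^@^^@^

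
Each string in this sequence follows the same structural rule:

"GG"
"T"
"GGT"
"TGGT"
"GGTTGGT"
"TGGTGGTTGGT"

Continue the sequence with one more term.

Each term (from the third on) is the two preceding terms concatenated in order: term 3 = GG·T = GGT.
So term 7 is GGTTGGT·TGGTGGTTGGT.

GGTTGGTTGGTGGTTGGT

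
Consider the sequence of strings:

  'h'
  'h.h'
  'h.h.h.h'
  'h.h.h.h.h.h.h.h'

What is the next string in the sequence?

h.h.h.h.h.h.h.h.h.h.h.h.h.h.h.h

s(k+1) = s(k)·.·s(k) — each term doubles the last with '.' between the halves.
One more doubling of h.h.h.h.h.h.h.h gives the answer.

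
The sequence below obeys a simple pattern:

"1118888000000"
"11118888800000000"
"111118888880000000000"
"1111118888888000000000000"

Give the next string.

Reading off run lengths: 1 runs 3, 4, 5, 6; 8 runs 4, 5, 6, 7; 0 runs 6, 8, 10, 12 — each is linear in n, where the shown terms are n = 3, 4, 5, 6.
Setting n = 7 gives 7, 8, 14 characters in each block.

11111118888888800000000000000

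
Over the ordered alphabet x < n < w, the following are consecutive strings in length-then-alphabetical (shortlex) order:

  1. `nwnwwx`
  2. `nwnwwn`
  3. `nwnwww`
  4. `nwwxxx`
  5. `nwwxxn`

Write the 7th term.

nwwxnx

Advancing 2 positions from nwwxxn through nwwxxn → nwwxxw reaches term 7.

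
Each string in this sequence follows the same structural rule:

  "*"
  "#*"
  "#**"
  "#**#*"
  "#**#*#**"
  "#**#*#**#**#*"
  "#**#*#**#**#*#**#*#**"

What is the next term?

From term 3 onward, concatenate the last term with the second-to-last: #*·* = #**, #**·#* = #**#*, …
So term 8 is #**#*#**#**#*#**#*#**·#**#*#**#**#*.

#**#*#**#**#*#**#*#**#**#*#**#**#*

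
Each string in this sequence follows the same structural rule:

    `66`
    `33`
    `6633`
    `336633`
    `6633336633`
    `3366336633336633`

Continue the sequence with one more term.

66333366333366336633336633

This is a Fibonacci-style word recurrence s(k) = s(k−2)·s(k−1): e.g. 66·33 = 6633.
The next term joins 6633336633 and 3366336633336633.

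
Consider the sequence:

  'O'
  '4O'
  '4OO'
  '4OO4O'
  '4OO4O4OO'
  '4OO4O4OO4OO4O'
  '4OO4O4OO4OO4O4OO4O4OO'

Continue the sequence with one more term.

From term 3 onward, concatenate the last term with the second-to-last: 4O·O = 4OO, 4OO·4O = 4OO4O, …
The next term joins 4OO4O4OO4OO4O4OO4O4OO and 4OO4O4OO4OO4O.

4OO4O4OO4OO4O4OO4O4OO4OO4O4OO4OO4O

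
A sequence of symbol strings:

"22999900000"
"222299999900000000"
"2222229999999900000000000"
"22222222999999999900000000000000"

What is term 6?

2222222222229999999999999900000000000000000000

Term n consists of 2n-2 2's, followed by 2n 9's, followed by 3n-1 0's, where the shown terms are n = 2, 3, 4, 5.
For term 6, n = 7, so the run lengths are 12, 14, 20.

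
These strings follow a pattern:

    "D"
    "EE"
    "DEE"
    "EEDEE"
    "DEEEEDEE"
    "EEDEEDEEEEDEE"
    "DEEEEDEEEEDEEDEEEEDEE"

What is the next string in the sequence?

This is a Fibonacci-style word recurrence s(k) = s(k−2)·s(k−1): e.g. D·EE = DEE.
So term 8 is EEDEEDEEEEDEE·DEEEEDEEEEDEEDEEEEDEE.

EEDEEDEEEEDEEDEEEEDEEEEDEEDEEEEDEE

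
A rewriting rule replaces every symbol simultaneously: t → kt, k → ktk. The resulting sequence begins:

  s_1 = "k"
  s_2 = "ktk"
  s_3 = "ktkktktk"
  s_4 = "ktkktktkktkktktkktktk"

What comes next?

Rewriting the 21 symbols of ktkktktkktkktktkktktk one by one yields ktk kt ktk ktk kt ktk kt ktk ktk kt ktk ktk kt ktk kt ktk ktk kt ktk kt ktk; concatenated:

ktkktktkktkktktkktktkktkktktkktkktktkktktkktkktktkktktk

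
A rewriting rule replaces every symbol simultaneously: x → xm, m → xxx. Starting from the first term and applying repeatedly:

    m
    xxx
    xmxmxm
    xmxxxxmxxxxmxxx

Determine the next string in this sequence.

Rewriting the 15 symbols of xmxxxxmxxxxmxxx one by one yields xm xxx xm xm xm xm xxx xm xm xm xm xxx xm xm xm; concatenated:

xmxxxxmxmxmxmxxxxmxmxmxmxxxxmxmxm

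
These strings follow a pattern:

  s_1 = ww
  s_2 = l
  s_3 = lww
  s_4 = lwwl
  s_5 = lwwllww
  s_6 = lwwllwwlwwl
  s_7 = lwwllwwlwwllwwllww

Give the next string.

lwwllwwlwwllwwllwwlwwllwwlwwl

From term 3 onward, concatenate the last term with the second-to-last: l·ww = lww, lww·l = lwwl, …
The next term joins lwwllwwlwwllwwllww and lwwllwwlwwl.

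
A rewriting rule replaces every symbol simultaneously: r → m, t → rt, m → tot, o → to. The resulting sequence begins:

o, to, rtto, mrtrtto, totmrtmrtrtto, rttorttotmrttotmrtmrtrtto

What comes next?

Rewriting the 25 symbols of rttorttotmrttotmrtmrtrtto one by one yields m rt rt to m rt rt to rt tot m rt rt to rt tot m rt tot m rt m rt rt to; concatenated:

mrtrttomrtrttorttotmrtrttorttotmrttotmrtmrtrtto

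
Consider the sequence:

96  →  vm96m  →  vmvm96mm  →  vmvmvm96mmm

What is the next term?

Each term wraps the previous one in vm on the left and m on the right.
Applying this once more to vmvmvm96mmm:

vmvmvmvm96mmmm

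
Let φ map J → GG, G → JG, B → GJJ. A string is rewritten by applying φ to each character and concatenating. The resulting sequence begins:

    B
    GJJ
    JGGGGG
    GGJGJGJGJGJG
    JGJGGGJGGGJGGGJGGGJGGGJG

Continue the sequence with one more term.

Replace each of the 24 characters of JGJGGGJGGGJGGGJGGGJGGGJG in place — GG JG GG JG JG JG GG JG JG JG GG JG JG JG GG JG JG JG GG JG JG JG GG JG — and concatenate.

GGJGGGJGJGJGGGJGJGJGGGJGJGJGGGJGJGJGGGJGJGJGGGJG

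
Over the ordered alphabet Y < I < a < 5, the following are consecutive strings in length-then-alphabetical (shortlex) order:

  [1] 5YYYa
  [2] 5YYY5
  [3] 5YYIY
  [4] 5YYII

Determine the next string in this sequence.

The successor of 5YYII increments the rightmost position that isn't already 5 and resets every position after it to Y.

5YYIa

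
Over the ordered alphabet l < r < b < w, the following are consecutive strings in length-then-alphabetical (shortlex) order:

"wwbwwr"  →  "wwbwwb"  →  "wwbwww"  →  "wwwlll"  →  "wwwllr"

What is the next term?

The successor of wwwllr increments the rightmost position that isn't already w and resets every position after it to l.

wwwllb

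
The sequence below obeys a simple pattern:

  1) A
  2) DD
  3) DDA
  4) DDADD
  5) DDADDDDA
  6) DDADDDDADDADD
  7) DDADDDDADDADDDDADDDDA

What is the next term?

From term 3 onward, concatenate the last term with the second-to-last: DD·A = DDA, DDA·DD = DDADD, …
So term 8 is DDADDDDADDADDDDADDDDA·DDADDDDADDADD.

DDADDDDADDADDDDADDDDADDADDDDADDADD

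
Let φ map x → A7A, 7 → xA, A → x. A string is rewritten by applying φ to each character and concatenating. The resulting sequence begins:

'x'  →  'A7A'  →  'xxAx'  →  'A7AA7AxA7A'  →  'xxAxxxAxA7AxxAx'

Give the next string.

Rewriting the 15 symbols of xxAxxxAxA7AxxAx one by one yields A7A A7A x A7A A7A A7A x A7A x xA x A7A A7A x A7A; concatenated:

A7AA7AxA7AA7AA7AxA7AxxAxA7AA7AxA7A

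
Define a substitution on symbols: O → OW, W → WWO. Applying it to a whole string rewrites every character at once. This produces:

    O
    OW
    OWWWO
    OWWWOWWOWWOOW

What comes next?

Replace each of the 13 characters of OWWWOWWOWWOOW in place — OW WWO WWO WWO OW WWO WWO OW WWO WWO OW OW WWO — and concatenate.

OWWWOWWOWWOOWWWOWWOOWWWOWWOOWOWWWO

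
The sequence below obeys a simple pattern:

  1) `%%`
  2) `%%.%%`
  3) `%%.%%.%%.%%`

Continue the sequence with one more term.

s(k+1) = s(k)·.·s(k) — each term doubles the last with '.' between the halves.
Doubling %%.%%.%%.%% with '.' between the halves:

%%.%%.%%.%%.%%.%%.%%.%%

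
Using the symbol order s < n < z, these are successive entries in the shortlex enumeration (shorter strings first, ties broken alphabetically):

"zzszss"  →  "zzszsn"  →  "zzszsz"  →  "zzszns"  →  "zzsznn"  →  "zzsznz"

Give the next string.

The successor of zzsznz increments the rightmost position that isn't already z and resets every position after it to s.

zzszzs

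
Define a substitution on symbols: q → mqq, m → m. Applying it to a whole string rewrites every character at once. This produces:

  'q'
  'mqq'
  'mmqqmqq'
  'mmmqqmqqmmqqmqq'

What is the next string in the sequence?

φ(mmmqqmqqmmqqmqq) expands symbol-by-symbol to m m m mqq mqq m mqq mqq m m mqq mqq m mqq mqq; joining the 15 pieces gives the next term.

mmmmqqmqqmmqqmqqmmmqqmqqmmqqmqq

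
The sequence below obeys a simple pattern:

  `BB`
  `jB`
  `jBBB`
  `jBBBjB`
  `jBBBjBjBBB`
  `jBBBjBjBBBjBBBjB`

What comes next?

From term 3 onward, concatenate the last term with the second-to-last: jB·BB = jBBB, jBBB·jB = jBBBjB, …
The next term joins jBBBjBjBBBjBBBjB and jBBBjBjBBB.

jBBBjBjBBBjBBBjBjBBBjBjBBB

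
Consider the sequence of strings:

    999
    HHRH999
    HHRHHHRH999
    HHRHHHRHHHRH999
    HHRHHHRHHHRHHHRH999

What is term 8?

HHRHHHRHHHRHHHRHHHRHHHRHHHRH999

Every step adds HHRH at the front: s(k+1) = HHRH·s(k).
From HHRHHHRHHHRHHHRH999, 3 further steps: HHRHHHRHHHRHHHRH999 → HHRHHHRHHHRHHHRHHHRH999 → HHRHHHRHHHRHHHRHHHRHHHRH999 → (answer).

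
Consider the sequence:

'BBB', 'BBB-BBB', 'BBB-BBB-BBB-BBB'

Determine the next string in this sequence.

Each string is two copies of the previous one joined by '-'.
So the next term is two copies of BBB-BBB-BBB-BBB with '-' between the halves.

BBB-BBB-BBB-BBB-BBB-BBB-BBB-BBB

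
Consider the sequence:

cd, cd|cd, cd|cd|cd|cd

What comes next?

Each string is two copies of the previous one joined by '|'.
So the next term is two copies of cd|cd|cd|cd with '|' between the halves.

cd|cd|cd|cd|cd|cd|cd|cd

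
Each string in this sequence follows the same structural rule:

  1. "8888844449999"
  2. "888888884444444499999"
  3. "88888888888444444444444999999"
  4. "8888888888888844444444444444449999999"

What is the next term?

The n-th term is 3n+2 8's then 4n 4's then n+3 9's (n = 1, 2, …).
Setting n = 5 gives 17, 20, 8 characters in each block.

888888888888888884444444444444444444499999999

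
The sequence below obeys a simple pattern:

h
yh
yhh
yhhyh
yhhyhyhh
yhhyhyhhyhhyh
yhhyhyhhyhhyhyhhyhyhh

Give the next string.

From term 3 onward, concatenate the last term with the second-to-last: yh·h = yhh, yhh·yh = yhhyh, …
The next term joins yhhyhyhhyhhyhyhhyhyhh and yhhyhyhhyhhyh.

yhhyhyhhyhhyhyhhyhyhhyhhyhyhhyhhyh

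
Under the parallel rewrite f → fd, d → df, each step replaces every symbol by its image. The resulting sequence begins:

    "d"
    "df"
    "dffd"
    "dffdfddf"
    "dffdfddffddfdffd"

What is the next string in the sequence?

φ(dffdfddffddfdffd) expands symbol-by-symbol to df fd fd df fd df df fd fd df df fd df fd fd df; joining the 16 pieces gives the next term.

dffdfddffddfdffdfddfdffddffdfddf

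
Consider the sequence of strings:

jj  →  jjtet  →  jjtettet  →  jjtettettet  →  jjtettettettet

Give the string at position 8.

jjtettettettettettettet

Every step adds tet to the end: s(k+1) = s(k)·tet.
From jjtettettettet, 3 further steps: jjtettettettet → jjtettettettettet → jjtettettettettettet → (answer).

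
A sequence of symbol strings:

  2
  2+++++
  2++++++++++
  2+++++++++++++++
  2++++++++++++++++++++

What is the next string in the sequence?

Every step adds +++++ to the end: s(k+1) = s(k)·+++++.
One more step from 2++++++++++++++++++++ gives the answer.

2+++++++++++++++++++++++++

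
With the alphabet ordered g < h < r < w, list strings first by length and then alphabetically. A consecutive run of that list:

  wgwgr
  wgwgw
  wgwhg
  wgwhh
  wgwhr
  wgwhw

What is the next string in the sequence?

wgwrg

Treat wgwhw as a base-4 numeral over the given alphabet and add one, carrying through any trailing w's.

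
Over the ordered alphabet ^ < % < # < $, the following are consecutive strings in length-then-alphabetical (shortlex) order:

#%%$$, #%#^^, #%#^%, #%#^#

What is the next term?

#%#^$

The successor of #%#^# increments the rightmost position that isn't already $ and resets every position after it to ^.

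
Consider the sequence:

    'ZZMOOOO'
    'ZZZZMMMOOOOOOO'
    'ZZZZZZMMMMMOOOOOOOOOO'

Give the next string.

Reading off run lengths: Z runs 2, 4, 6; M runs 1, 3, 5; O runs 4, 7, 10 — each is linear in n (n = 1, 2, …).
For the next term, n = 4, so the run lengths are 8, 7, 13.

ZZZZZZZZMMMMMMMOOOOOOOOOOOOO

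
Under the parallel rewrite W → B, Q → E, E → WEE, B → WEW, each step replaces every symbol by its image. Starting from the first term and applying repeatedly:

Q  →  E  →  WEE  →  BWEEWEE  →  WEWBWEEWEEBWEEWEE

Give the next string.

Replace each of the 17 characters of WEWBWEEWEEBWEEWEE in place — B WEE B WEW B WEE WEE B WEE WEE WEW B WEE WEE B WEE WEE — and concatenate.

BWEEBWEWBWEEWEEBWEEWEEWEWBWEEWEEBWEEWEE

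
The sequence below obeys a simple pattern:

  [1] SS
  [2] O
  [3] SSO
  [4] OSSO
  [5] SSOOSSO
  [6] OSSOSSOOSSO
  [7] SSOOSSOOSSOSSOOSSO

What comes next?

From term 3 onward, concatenate the second-to-last term with the last: SS·O = SSO, O·SSO = OSSO, …
So term 8 is OSSOSSOOSSO·SSOOSSOOSSOSSOOSSO.

OSSOSSOOSSOSSOOSSOOSSOSSOOSSO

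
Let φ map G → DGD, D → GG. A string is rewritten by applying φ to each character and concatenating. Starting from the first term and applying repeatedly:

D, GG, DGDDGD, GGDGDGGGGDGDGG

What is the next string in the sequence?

Replace each of the 14 characters of GGDGDGGGGDGDGG in place — DGD DGD GG DGD GG DGD DGD DGD DGD GG DGD GG DGD DGD — and concatenate.

DGDDGDGGDGDGGDGDDGDDGDDGDGGDGDGGDGDDGD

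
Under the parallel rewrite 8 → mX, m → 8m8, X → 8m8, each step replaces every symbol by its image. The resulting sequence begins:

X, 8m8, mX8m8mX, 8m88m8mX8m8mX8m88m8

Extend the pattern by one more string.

φ(8m88m8mX8m8mX8m88m8) expands symbol-by-symbol to mX 8m8 mX mX 8m8 mX 8m8 8m8 mX 8m8 mX 8m8 8m8 mX 8m8 mX mX 8m8 mX; joining the 19 pieces gives the next term.

mX8m8mXmX8m8mX8m88m8mX8m8mX8m88m8mX8m8mXmX8m8mX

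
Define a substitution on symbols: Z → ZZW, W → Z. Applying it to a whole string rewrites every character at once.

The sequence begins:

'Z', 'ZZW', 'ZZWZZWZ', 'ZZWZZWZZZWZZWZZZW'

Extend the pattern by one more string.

Applying the rule to each of the 17 symbols of ZZWZZWZZZWZZWZZZW gives the pieces ZZW ZZW Z ZZW ZZW Z ZZW ZZW ZZW Z ZZW ZZW Z ZZW ZZW ZZW Z, which concatenate to the answer.

ZZWZZWZZZWZZWZZZWZZWZZWZZZWZZWZZZWZZWZZWZ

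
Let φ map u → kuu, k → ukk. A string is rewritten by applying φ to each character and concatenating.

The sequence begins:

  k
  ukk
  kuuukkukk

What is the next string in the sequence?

Expanding kuuukkukk: k→ukk, u→kuu, u→kuu, u→kuu, k→ukk, k→ukk, u→kuu, k→ukk, k→ukk. Concatenated: ukk kuu kuu kuu ukk ukk kuu ukk ukk.

ukkkuukuukuuukkukkkuuukkukk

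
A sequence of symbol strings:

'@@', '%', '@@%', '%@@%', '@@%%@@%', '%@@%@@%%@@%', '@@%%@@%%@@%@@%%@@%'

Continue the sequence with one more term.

%@@%@@%%@@%@@%%@@%%@@%@@%%@@%

From term 3 onward, concatenate the second-to-last term with the last: @@·% = @@%, %·@@% = %@@%, …
Continuing: %@@%@@%%@@% · @@%%@@%%@@%@@%%@@% gives term 8.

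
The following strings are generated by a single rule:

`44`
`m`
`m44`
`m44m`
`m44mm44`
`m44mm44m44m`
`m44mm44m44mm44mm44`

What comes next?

m44mm44m44mm44mm44m44mm44m44m

From term 3 onward, concatenate the last term with the second-to-last: m·44 = m44, m44·m = m44m, …
Continuing: m44mm44m44mm44mm44 · m44mm44m44m gives term 8.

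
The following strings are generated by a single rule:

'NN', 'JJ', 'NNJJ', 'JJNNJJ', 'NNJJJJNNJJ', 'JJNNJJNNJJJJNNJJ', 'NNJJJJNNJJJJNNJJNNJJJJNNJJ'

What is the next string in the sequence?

Each term (from the third on) is the two preceding terms concatenated in order: term 3 = NN·JJ = NNJJ.
Continuing: JJNNJJNNJJJJNNJJ · NNJJJJNNJJJJNNJJNNJJJJNNJJ gives term 8.

JJNNJJNNJJJJNNJJNNJJJJNNJJJJNNJJNNJJJJNNJJ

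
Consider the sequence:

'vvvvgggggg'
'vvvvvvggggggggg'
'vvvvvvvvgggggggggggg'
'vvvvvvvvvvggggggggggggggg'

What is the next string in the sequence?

vvvvvvvvvvvvgggggggggggggggggg

Each string has the form v^{2n} g^{3n}, where the shown terms are n = 2, 3, 4, 5.
Setting n = 6 gives 12, 18 characters in each block.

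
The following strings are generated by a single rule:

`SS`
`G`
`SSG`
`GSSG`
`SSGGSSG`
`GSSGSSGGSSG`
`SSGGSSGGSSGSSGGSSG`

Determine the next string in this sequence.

GSSGSSGGSSGSSGGSSGGSSGSSGGSSG

This is a Fibonacci-style word recurrence s(k) = s(k−2)·s(k−1): e.g. SS·G = SSG.
The next term joins GSSGSSGGSSG and SSGGSSGGSSGSSGGSSG.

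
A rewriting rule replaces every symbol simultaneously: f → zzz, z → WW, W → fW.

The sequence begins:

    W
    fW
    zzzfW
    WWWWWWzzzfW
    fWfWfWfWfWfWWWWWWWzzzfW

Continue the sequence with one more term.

zzzfWzzzfWzzzfWzzzfWzzzfWzzzfWfWfWfWfWfWfWWWWWWWzzzfW

φ(fWfWfWfWfWfWWWWWWWzzzfW) expands symbol-by-symbol to zzz fW zzz fW zzz fW zzz fW zzz fW zzz fW fW fW fW fW fW fW WW WW WW zzz fW; joining the 23 pieces gives the next term.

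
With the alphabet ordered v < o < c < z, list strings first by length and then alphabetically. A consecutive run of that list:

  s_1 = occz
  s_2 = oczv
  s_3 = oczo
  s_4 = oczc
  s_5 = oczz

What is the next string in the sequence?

Find the rightmost character of oczz below z, bump it to the next letter, and reset everything to its right to v.

ozvv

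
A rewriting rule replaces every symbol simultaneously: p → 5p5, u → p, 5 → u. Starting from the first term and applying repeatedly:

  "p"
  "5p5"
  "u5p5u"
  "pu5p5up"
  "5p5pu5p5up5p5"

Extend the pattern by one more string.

Rewriting the 13 symbols of 5p5pu5p5up5p5 one by one yields u 5p5 u 5p5 p u 5p5 u p 5p5 u 5p5 u; concatenated:

u5p5u5p5pu5p5up5p5u5p5u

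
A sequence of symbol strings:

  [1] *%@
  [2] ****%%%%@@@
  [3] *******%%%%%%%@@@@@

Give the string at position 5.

The n-th term is 3n-2 *'s then 3n-2 %'s then 2n-1 @'s (n = 1, 2, …).
Setting n = 5 gives 13, 13, 9 characters in each block.

*************%%%%%%%%%%%%%@@@@@@@@@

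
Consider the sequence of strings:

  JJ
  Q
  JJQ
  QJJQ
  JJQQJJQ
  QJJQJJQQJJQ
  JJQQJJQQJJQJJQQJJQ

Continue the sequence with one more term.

From term 3 onward, concatenate the second-to-last term with the last: JJ·Q = JJQ, Q·JJQ = QJJQ, …
The next term joins QJJQJJQQJJQ and JJQQJJQQJJQJJQQJJQ.

QJJQJJQQJJQJJQQJJQQJJQJJQQJJQ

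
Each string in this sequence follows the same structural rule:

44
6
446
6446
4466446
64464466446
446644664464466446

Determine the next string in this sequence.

64464466446446644664464466446

This is a Fibonacci-style word recurrence s(k) = s(k−2)·s(k−1): e.g. 44·6 = 446.
The next term joins 64464466446 and 446644664464466446.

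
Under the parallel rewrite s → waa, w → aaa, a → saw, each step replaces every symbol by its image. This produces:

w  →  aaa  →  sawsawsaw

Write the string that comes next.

waasawaaawaasawaaawaasawaaa

Apply φ to sawsawsaw symbol by symbol: s→waa, a→saw, w→aaa, s→waa, a→saw, w→aaa, s→waa, a→saw, w→aaa; joined: waa saw aaa waa saw aaa waa saw aaa.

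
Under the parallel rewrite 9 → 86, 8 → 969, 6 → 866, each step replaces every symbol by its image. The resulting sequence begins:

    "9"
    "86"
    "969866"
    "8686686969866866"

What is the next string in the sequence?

Rewriting the 16 symbols of 8686686969866866 one by one yields 969 866 969 866 866 969 866 86 866 86 969 866 866 969 866 866; concatenated:

9698669698668669698668686686969866866969866866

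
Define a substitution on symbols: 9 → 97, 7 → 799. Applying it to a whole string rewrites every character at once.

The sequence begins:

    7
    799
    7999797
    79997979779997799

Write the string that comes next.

Rewriting the 17 symbols of 79997979779997799 one by one yields 799 97 97 97 799 97 799 97 799 799 97 97 97 799 799 97 97; concatenated:

79997979779997799977997999797977997999797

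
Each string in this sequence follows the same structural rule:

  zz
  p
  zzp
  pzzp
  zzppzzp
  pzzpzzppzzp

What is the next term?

Each term (from the third on) is the two preceding terms concatenated in order: term 3 = zz·p = zzp.
So term 7 is zzppzzp·pzzpzzppzzp.

zzppzzppzzpzzppzzp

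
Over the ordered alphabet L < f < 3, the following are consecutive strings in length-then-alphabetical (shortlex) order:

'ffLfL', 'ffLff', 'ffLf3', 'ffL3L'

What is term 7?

Stepping forward 3 times from ffL3L: ffL3L → ffL3f → ffL33, then the target.

fffLL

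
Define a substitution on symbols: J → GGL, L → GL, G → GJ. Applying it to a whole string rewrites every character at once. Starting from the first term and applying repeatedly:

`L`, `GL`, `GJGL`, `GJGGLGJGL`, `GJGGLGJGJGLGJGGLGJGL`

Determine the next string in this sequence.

Applying the rule to each of the 20 symbols of GJGGLGJGJGLGJGGLGJGL gives the pieces GJ GGL GJ GJ GL GJ GGL GJ GGL GJ GL GJ GGL GJ GJ GL GJ GGL GJ GL, which concatenate to the answer.

GJGGLGJGJGLGJGGLGJGGLGJGLGJGGLGJGJGLGJGGLGJGL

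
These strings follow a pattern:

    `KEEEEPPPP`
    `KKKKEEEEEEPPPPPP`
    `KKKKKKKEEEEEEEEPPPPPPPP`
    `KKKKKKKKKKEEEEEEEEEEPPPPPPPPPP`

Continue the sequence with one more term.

The n-th term is 3n-2 K's then 2n+2 E's then 2n+2 P's (n = 1, 2, …).
At n = 5 the blocks have lengths 13, 12, 12.

KKKKKKKKKKKKKEEEEEEEEEEEEPPPPPPPPPPPP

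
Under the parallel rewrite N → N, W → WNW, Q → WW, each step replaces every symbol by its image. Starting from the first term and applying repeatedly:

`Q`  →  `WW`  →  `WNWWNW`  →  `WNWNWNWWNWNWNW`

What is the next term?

Rewriting the 14 symbols of WNWNWNWWNWNWNW one by one yields WNW N WNW N WNW N WNW WNW N WNW N WNW N WNW; concatenated:

WNWNWNWNWNWNWNWWNWNWNWNWNWNWNW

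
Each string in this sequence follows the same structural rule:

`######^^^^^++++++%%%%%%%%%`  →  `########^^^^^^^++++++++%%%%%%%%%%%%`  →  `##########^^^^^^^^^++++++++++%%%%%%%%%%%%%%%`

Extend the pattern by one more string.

Term n consists of 2n #'s, followed by 2n-1 ^'s, followed by 2n +'s, followed by 3n %'s, where the shown terms are n = 3, 4, 5.
For the next term, n = 6, so the run lengths are 12, 11, 12, 18.

############^^^^^^^^^^^++++++++++++%%%%%%%%%%%%%%%%%%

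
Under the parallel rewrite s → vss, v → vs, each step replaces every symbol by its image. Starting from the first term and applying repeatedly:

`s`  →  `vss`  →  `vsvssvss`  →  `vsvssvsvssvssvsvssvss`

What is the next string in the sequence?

vsvssvsvssvssvsvssvsvssvssvsvssvssvsvssvsvssvssvsvssvss

Replace each of the 21 characters of vsvssvsvssvssvsvssvss in place — vs vss vs vss vss vs vss vs vss vss vs vss vss vs vss vs vss vss vs vss vss — and concatenate.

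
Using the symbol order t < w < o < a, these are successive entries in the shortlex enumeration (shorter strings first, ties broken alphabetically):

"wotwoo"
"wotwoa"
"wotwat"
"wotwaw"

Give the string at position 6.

Continuing the enumeration 2 steps past wotwaw: wotwaw → wotwao → (answer).

wotwaa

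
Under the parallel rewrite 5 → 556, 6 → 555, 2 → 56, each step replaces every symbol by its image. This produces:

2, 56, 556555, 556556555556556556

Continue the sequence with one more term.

556556555556556555556556556556556555556556555556556555

Replace each of the 18 characters of 556556555556556556 in place — 556 556 555 556 556 555 556 556 556 556 556 555 556 556 555 556 556 555 — and concatenate.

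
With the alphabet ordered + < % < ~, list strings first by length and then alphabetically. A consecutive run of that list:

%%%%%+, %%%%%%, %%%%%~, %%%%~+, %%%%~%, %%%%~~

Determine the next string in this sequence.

%%%~++

Find the rightmost character of %%%%~~ below ~, bump it to the next letter, and reset everything to its right to +.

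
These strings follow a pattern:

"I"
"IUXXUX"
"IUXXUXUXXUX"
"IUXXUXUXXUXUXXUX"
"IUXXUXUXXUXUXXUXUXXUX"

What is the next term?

Every step adds UXXUX to the end: s(k+1) = s(k)·UXXUX.
So the next term is IUXXUXUXXUXUXXUXUXXUX·UXXUX.

IUXXUXUXXUXUXXUXUXXUXUXXUX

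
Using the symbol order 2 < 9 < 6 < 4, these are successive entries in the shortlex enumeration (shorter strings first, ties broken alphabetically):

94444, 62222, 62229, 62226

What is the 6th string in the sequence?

Stepping forward 2 times from 62226: 62226 → 62224, then the target.

62292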